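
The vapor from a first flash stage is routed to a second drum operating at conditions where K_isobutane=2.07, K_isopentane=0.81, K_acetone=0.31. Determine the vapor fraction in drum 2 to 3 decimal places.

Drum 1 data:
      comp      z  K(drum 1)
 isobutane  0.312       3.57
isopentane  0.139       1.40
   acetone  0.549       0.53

V/F (drum 2) = 0.250

Drum 1:
Newton iteration, ψ₁⁰ = 0.45:
  ψ₁ = 0.450: g = 0.0917, g' = -0.654 → ψ₁ = 0.590
  ψ₁ = 0.590: g = 0.0065, g' = -0.572 → ψ₁ = 0.602
Converged at ψ₁ = 0.602.
Drum-1 compositions:
  isobutane: x = 0.123, y = 0.437
  isopentane: x = 0.112, y = 0.157
  acetone: x = 0.765, y = 0.406
Drum-2 feed = drum-1 vapor: z₂ = (0.4375, 0.1569, 0.4057).
Drum 2:
Rachford–Rice: g(ψ₂) = Σ zᵢ(Kᵢ−1)/(1+ψ₂(Kᵢ−1)) = 0.
g(0) = ΣzᵢKᵢ − 1 = 0.158 and g(1) = 1 − Σzᵢ/Kᵢ = -0.714, so a root lies in (0, 1).
Newton–Raphson from ψ₂ = 0.5:
  ψ₂ = 0.500: g = -0.1553, g' = -0.670 → ψ₂ = 0.268
  ψ₂ = 0.268: g = -0.0111, g' = -0.600 → ψ₂ = 0.250
Converged at ψ₂ = 0.250.
  isobutane: x = 0.345, y = 0.715
  isopentane: x = 0.165, y = 0.133
  acetone: x = 0.490, y = 0.152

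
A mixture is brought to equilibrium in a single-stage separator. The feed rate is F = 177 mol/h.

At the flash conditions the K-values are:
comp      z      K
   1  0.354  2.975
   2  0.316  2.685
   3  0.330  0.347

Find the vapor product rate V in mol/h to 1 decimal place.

V = 149.7 mol/h

Newton iteration, β⁰ = 0.5:
  β = 0.500: g = 0.3208, g' = -0.924 → β = 0.847
  β = 0.847: g = -0.0014, g' = -1.050 → β = 0.846
Converged at β = 0.846.
Then V = β·F = 0.8458·177 = 149.7 mol/h and L = F − V = 27.3 mol/h.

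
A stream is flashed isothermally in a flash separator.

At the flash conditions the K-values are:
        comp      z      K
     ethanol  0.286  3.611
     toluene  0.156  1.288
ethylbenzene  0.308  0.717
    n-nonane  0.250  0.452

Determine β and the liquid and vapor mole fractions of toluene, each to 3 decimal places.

Newton iteration, β⁰ = 0.7:
  β = 0.700: g = -0.0295, g' = -0.489 → β = 0.640
Converged at β = 0.640.
Compositions from xᵢ = zᵢ/(1+β(Kᵢ−1)), yᵢ = Kᵢxᵢ:
  ethanol: x = 0.107, y = 0.387
  toluene: x = 0.132, y = 0.170
  ethylbenzene: x = 0.376, y = 0.270
  n-nonane: x = 0.385, y = 0.174

β = 0.640, x_toluene = 0.132, y_toluene = 0.170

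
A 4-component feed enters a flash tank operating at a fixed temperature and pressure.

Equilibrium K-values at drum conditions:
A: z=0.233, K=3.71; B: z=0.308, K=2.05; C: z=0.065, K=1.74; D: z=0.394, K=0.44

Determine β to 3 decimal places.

Let β = V/F and solve Σ zᵢ(Kᵢ−1)/(1+β(Kᵢ−1)) = 0.
g(0) = ΣzᵢKᵢ − 1 = 0.782 and g(1) = 1 − Σzᵢ/Kᵢ = -0.146, so a root lies in (0, 1).
Iterate (Newton) starting at β = 0.62:
  β = 0.620: g = 0.1265, g' = -0.669 → β = 0.809
  β = 0.809: g = -0.0006, g' = -0.694 → β = 0.808
Converged at β = 0.808.

β = 0.808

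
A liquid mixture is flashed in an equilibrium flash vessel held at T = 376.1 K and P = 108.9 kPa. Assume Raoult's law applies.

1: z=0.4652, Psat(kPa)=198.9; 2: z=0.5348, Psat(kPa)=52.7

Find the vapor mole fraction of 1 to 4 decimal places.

y_1 = 0.7021

Raoult's law: Kᵢ = Pᵢˢᵃᵗ/P = Pᵢˢᵃᵗ/108.9.
  K_1 = 198.9/108.9 = 1.826446, K_2 = 52.7/108.9 = 0.483930
Iterate (Newton) starting at ψ = 0.5:
  ψ = 0.5000: g = -0.09993, g' = -0.4178 → ψ = 0.2608
  ψ = 0.2608: g = -0.00264, g' = -0.4052 → ψ = 0.2543
Converged at ψ = 0.2543.
Compositions from xᵢ = zᵢ/(1+ψ(Kᵢ−1)), yᵢ = Kᵢxᵢ:
  1: x = 0.3844, y = 0.7021
  2: x = 0.6156, y = 0.2979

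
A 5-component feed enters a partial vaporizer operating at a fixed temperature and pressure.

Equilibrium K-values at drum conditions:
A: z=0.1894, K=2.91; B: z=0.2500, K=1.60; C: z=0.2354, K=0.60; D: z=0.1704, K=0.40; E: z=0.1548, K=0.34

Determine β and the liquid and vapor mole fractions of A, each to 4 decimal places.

Let β = V/F and solve Σ zᵢ(Kᵢ−1)/(1+β(Kᵢ−1)) = 0.
g(0) = ΣzᵢKᵢ − 1 = 0.2132 and g(1) = 1 − Σzᵢ/Kᵢ = -0.4950, so a root lies in (0, 1).
Newton iteration, β⁰ = 0.5:
  β = 0.5000: g = -0.11582, g' = -0.5683 → β = 0.2962
  β = 0.2962: g = 0.00026, g' = -0.5901 → β = 0.2966
Converged at β = 0.2966.
Compositions from xᵢ = zᵢ/(1+β(Kᵢ−1)), yᵢ = Kᵢxᵢ:
  A: x = 0.1209, y = 0.3518
  B: x = 0.2122, y = 0.3396
  C: x = 0.2671, y = 0.1603
  D: x = 0.2073, y = 0.0829
  E: x = 0.1925, y = 0.0654

β = 0.2966, x_A = 0.1209, y_A = 0.3518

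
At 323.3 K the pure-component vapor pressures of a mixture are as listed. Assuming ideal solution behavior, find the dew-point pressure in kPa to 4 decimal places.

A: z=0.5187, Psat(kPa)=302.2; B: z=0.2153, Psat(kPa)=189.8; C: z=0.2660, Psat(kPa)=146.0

Pdew = 214.0098 kPa

At the dew point ψ → 1, so Σzᵢ/Kᵢ = 1 with Kᵢ = Pᵢˢᵃᵗ/P ⇒ 1/P = Σzᵢ/Pᵢˢᵃᵗ.
1/P = 0.5187/302.2 + 0.2153/189.8 + 0.2660/146.0 = 0.0046727 ⇒ P = 214.0098 kPa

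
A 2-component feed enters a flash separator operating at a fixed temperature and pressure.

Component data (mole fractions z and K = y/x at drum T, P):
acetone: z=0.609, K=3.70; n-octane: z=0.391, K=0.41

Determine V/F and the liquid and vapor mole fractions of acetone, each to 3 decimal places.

Binary case is linear: z₁(K₁−1)(1+V/F(K₂−1)) + z₂(K₂−1)(1+V/F(K₁−1)) = 0
⇒ V/F = [z₁(K₁−1)+z₂(K₂−1)] / [−(K₁−1)(K₂−1)] = 1.4136/1.5930 = 0.887
Compositions from xᵢ = zᵢ/(1+V/F(Kᵢ−1)), yᵢ = Kᵢxᵢ:
  acetone: x = 0.179, y = 0.664
  n-octane: x = 0.821, y = 0.336

V/F = 0.887, x_acetone = 0.179, y_acetone = 0.664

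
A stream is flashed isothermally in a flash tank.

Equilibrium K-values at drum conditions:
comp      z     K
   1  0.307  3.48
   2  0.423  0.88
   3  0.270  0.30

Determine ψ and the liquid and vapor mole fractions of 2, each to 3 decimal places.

ψ = 0.493, x_2 = 0.450, y_2 = 0.396

Let ψ = V/F and solve Σ zᵢ(Kᵢ−1)/(1+ψ(Kᵢ−1)) = 0.
Check two-phase: ΣzᵢKᵢ = 1.522 > 1 and Σzᵢ/Kᵢ = 1.469 > 1, so g(0) = 0.522 > 0 and g(1) = -0.469 < 0.
Newton–Raphson from ψ = 0.5:
  ψ = 0.500: g = -0.0049, g' = -0.696 → ψ = 0.493
Converged at ψ = 0.493.
Compositions from xᵢ = zᵢ/(1+ψ(Kᵢ−1)), yᵢ = Kᵢxᵢ:
  1: x = 0.138, y = 0.481
  2: x = 0.450, y = 0.396
  3: x = 0.412, y = 0.124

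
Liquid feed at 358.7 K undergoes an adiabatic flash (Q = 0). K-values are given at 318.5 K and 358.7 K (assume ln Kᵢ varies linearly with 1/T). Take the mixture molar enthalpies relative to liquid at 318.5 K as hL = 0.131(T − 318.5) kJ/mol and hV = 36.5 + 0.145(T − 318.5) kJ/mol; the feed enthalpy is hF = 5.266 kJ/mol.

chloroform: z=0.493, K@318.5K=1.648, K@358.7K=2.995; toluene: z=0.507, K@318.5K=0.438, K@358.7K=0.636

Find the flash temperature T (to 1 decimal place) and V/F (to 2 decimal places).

Adiabatic flash: solve Rachford–Rice at each trial T, then check hF = ψ·hV(T) + (1−ψ)·hL(T).
  T = 318.5 K: K = (1.648, 0.438), RR gives ψ = 0.095, H_out = 3.461 kJ/mol
  T = 358.7 K: K = (2.995, 0.636), RR gives ψ = 1.000, H_out = 42.329 kJ/mol
  T = 338.6 K: K = (2.261, 0.534), RR gives ψ = 0.655, H_out = 26.734 kJ/mol
  T = 328.6 K: K = (1.941, 0.485), RR gives ψ = 0.419, H_out = 16.677 kJ/mol
  T = 323.6 K: K = (1.792, 0.462), RR gives ψ = 0.276, H_out = 10.756 kJ/mol
  T = 321.1 K: K = (1.721, 0.450), RR gives ψ = 0.193, H_out = 7.385 kJ/mol
  T = 319.8 K: K = (1.684, 0.444), RR gives ψ = 0.146, H_out = 5.484 kJ/mol
Linear interpolation between T = 318.5 (H_out = 3.461) and T = 319.8 (H_out = 5.484) on hF = 5.266 gives T ≈ 319.7 K, at which ψ = 0.14.

T = 319.7 K, V/F = 0.14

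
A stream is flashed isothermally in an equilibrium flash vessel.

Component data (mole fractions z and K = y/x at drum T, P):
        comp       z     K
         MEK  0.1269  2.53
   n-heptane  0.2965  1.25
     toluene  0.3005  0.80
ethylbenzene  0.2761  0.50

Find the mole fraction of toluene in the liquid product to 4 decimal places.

Let ψ = V/F and solve Σ zᵢ(Kᵢ−1)/(1+ψ(Kᵢ−1)) = 0.
Feasibility: ΣzᵢKᵢ = 1.0701, Σzᵢ/Kᵢ = 1.2152 — both > 1, two phases present.
Iterate (Newton) starting at ψ = 0.5:
  ψ = 0.5000: g = -0.07495, g' = -0.2476 → ψ = 0.1972
  ψ = 0.1972: g = 0.00407, g' = -0.2901 → ψ = 0.2113
  ψ = 0.2113: g = 0.00003, g' = -0.2858 → ψ = 0.2114
Converged at ψ = 0.2114.
Compositions from xᵢ = zᵢ/(1+ψ(Kᵢ−1)), yᵢ = Kᵢxᵢ:
  MEK: x = 0.0959, y = 0.2426
  n-heptane: x = 0.2816, y = 0.3520
  toluene: x = 0.3138, y = 0.2510
  ethylbenzene: x = 0.3087, y = 0.1544

x_toluene = 0.3138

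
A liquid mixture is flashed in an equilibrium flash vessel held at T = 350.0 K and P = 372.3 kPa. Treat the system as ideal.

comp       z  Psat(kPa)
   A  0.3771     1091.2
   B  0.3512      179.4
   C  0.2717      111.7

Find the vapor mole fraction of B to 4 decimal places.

Raoult's law: Kᵢ = Pᵢˢᵃᵗ/P = Pᵢˢᵃᵗ/372.3.
  K_A = 1091.2/372.3 = 2.930970, K_B = 179.4/372.3 = 0.481869, K_C = 111.7/372.3 = 0.300027
Rachford–Rice: g(β) = Σ zᵢ(Kᵢ−1)/(1+β(Kᵢ−1)) = 0.
Feasibility: ΣzᵢKᵢ = 1.3560, Σzᵢ/Kᵢ = 1.7631 — both > 1, two phases present.
Newton iteration, β⁰ = 0.5:
  β = 0.5000: g = -0.16770, g' = -0.8508 → β = 0.3029
  β = 0.3029: g = 0.00225, g' = -0.9068 → β = 0.3054
Converged at β = 0.3054.
Compositions from xᵢ = zᵢ/(1+β(Kᵢ−1)), yᵢ = Kᵢxᵢ:
  A: x = 0.2372, y = 0.6953
  B: x = 0.4172, y = 0.2010
  C: x = 0.3456, y = 0.1037

y_B = 0.2010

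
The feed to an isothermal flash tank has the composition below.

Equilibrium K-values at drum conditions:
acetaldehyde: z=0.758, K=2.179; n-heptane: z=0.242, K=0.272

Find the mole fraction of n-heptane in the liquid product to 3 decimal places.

Material balance + equilibrium reduce to Σ zᵢ(Kᵢ−1)/(1+β(Kᵢ−1)) = 0.
Check two-phase: ΣzᵢKᵢ = 1.718 > 1 and Σzᵢ/Kᵢ = 1.238 > 1, so g(0) = 0.718 > 0 and g(1) = -0.238 < 0.
Binary case is linear: z₁(K₁−1)(1+β(K₂−1)) + z₂(K₂−1)(1+β(K₁−1)) = 0
⇒ β = [z₁(K₁−1)+z₂(K₂−1)] / [−(K₁−1)(K₂−1)] = 0.7175/0.8583 = 0.836
Compositions from xᵢ = zᵢ/(1+β(Kᵢ−1)), yᵢ = Kᵢxᵢ:
  acetaldehyde: x = 0.382, y = 0.832
  n-heptane: x = 0.618, y = 0.168

x_n-heptane = 0.618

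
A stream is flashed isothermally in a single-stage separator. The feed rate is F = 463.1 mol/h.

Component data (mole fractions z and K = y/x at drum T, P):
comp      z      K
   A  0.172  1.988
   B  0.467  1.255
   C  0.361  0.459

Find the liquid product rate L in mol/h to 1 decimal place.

Let β = V/F and solve Σ zᵢ(Kᵢ−1)/(1+β(Kᵢ−1)) = 0.
g(0) = ΣzᵢKᵢ − 1 = 0.094 and g(1) = 1 − Σzᵢ/Kᵢ = -0.245, so a root lies in (0, 1).
Newton iteration, β⁰ = 0.67:
  β = 0.670: g = -0.1024, g' = -0.343 → β = 0.371
  β = 0.371: g = -0.0113, g' = -0.281 → β = 0.331
Converged at β = 0.331.
Then V = β·F = 0.3309·463.1 = 153.2 mol/h and L = F − V = 309.9 mol/h.

L = 309.9 mol/h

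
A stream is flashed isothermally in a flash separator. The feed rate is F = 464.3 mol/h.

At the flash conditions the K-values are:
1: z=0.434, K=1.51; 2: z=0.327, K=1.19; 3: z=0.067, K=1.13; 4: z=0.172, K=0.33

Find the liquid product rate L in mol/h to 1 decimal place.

L = 127.6 mol/h

Rachford–Rice: g(ψ) = Σ zᵢ(Kᵢ−1)/(1+ψ(Kᵢ−1)) = 0.
Check two-phase: ΣzᵢKᵢ = 1.177 > 1 and Σzᵢ/Kᵢ = 1.143 > 1, so g(0) = 0.177 > 0 and g(1) = -0.143 < 0.
Newton–Raphson from ψ = 0.5:
  ψ = 0.500: g = 0.0680, g' = -0.257 → ψ = 0.764
  ψ = 0.764: g = -0.0148, g' = -0.393 → ψ = 0.727
  ψ = 0.727: g = -0.0006, g' = -0.363 → ψ = 0.725
Converged at ψ = 0.725.
Then V = ψ·F = 0.7252·464.3 = 336.7 mol/h and L = F − V = 127.6 mol/h.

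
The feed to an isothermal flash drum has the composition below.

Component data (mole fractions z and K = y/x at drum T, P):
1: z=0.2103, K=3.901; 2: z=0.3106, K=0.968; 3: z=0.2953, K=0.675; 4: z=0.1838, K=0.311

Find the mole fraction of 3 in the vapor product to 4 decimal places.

y_3 = 0.2273

Material balance + equilibrium reduce to Σ zᵢ(Kᵢ−1)/(1+β(Kᵢ−1)) = 0.
Check two-phase: ΣzᵢKᵢ = 1.3775 > 1 and Σzᵢ/Kᵢ = 1.4033 > 1, so g(0) = 0.3775 > 0 and g(1) = -0.4033 < 0.
Newton–Raphson from β = 0.31:
  β = 0.3100: g = 0.04341, g' = -0.6706 → β = 0.3747
  β = 0.3747: g = 0.00225, g' = -0.6056 → β = 0.3785
Converged at β = 0.3785.
Compositions from xᵢ = zᵢ/(1+β(Kᵢ−1)), yᵢ = Kᵢxᵢ:
  1: x = 0.1002, y = 0.3910
  2: x = 0.3144, y = 0.3043
  3: x = 0.3367, y = 0.2273
  4: x = 0.2486, y = 0.0773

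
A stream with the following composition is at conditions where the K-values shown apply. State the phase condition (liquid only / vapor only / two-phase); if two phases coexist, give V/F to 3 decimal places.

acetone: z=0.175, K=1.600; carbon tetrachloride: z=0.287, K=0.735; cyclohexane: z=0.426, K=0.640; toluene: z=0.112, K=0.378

liquid only

ΣzᵢKᵢ = 0.806; Σzᵢ/Kᵢ = 1.462.
Since ΣzᵢKᵢ < 1 the mixture is below its bubble point — single liquid phase.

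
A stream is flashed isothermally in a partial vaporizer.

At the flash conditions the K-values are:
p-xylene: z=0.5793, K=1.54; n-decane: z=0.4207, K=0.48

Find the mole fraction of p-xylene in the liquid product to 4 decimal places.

Binary case is linear: z₁(K₁−1)(1+β(K₂−1)) + z₂(K₂−1)(1+β(K₁−1)) = 0
⇒ β = [z₁(K₁−1)+z₂(K₂−1)] / [−(K₁−1)(K₂−1)] = 0.09406/0.28080 = 0.3350
Compositions from xᵢ = zᵢ/(1+β(Kᵢ−1)), yᵢ = Kᵢxᵢ:
  p-xylene: x = 0.4906, y = 0.7555
  n-decane: x = 0.5094, y = 0.2445

x_p-xylene = 0.4906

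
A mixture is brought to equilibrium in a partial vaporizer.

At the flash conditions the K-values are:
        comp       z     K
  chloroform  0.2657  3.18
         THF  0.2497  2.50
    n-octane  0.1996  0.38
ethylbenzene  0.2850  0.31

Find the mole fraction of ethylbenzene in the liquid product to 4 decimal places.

x_ethylbenzene = 0.4408

Let β = V/F and solve Σ zᵢ(Kᵢ−1)/(1+β(Kᵢ−1)) = 0.
g(0) = ΣzᵢKᵢ − 1 = 0.6334 and g(1) = 1 − Σzᵢ/Kᵢ = -0.6281, so a root lies in (0, 1).
Newton iteration, β⁰ = 0.5:
  β = 0.5000: g = 0.01159, g' = -0.9500 → β = 0.5122
Converged at β = 0.5122.
Compositions from xᵢ = zᵢ/(1+β(Kᵢ−1)), yᵢ = Kᵢxᵢ:
  chloroform: x = 0.1255, y = 0.3992
  THF: x = 0.1412, y = 0.3530
  n-octane: x = 0.2925, y = 0.1111
  ethylbenzene: x = 0.4408, y = 0.1366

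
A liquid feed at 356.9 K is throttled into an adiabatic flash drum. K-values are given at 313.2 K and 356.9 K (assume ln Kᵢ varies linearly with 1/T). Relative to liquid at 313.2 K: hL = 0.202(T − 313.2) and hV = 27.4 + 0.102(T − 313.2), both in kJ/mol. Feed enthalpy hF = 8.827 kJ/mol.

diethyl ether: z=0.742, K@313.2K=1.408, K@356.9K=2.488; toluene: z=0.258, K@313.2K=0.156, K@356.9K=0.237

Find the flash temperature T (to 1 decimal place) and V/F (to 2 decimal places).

Adiabatic flash: solve Rachford–Rice at each trial T, then check hF = ψ·hV(T) + (1−ψ)·hL(T).
  T = 313.2 K: K = (1.408, 0.156), RR gives ψ = 0.247, H_out = 6.762 kJ/mol
  T = 356.9 K: K = (2.488, 0.237), RR gives ψ = 0.799, H_out = 27.230 kJ/mol
  T = 335.0 K: K = (1.905, 0.195), RR gives ψ = 0.637, H_out = 20.459 kJ/mol
  T = 324.1 K: K = (1.646, 0.175), RR gives ψ = 0.500, H_out = 15.362 kJ/mol
  T = 318.6 K: K = (1.523, 0.165), RR gives ψ = 0.396, H_out = 11.729 kJ/mol
  T = 315.9 K: K = (1.465, 0.161), RR gives ψ = 0.329, H_out = 9.478 kJ/mol
  T = 314.5 K: K = (1.435, 0.158), RR gives ψ = 0.289, H_out = 8.138 kJ/mol
Linear interpolation between T = 314.5 (H_out = 8.138) and T = 315.9 (H_out = 9.478) on hF = 8.827 gives T ≈ 315.2 K, at which ψ = 0.31.

T = 315.2 K, V/F = 0.31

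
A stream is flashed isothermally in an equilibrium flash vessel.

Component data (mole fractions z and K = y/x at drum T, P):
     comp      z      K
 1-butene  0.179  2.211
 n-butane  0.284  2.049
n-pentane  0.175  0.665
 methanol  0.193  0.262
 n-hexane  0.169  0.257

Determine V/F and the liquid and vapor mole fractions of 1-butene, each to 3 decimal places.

Material balance + equilibrium reduce to Σ zᵢ(Kᵢ−1)/(1+V/F(Kᵢ−1)) = 0.
g(0) = ΣzᵢKᵢ − 1 = 0.188 and g(1) = 1 − Σzᵢ/Kᵢ = -0.877, so a root lies in (0, 1).
Newton iteration, V/F⁰ = 0.54:
  V/F = 0.540: g = -0.1968, g' = -0.803 → V/F = 0.295
  V/F = 0.295: g = -0.0207, g' = -0.674 → V/F = 0.264
Converged at V/F = 0.264.
Compositions from xᵢ = zᵢ/(1+V/F(Kᵢ−1)), yᵢ = Kᵢxᵢ:
  1-butene: x = 0.136, y = 0.300
  n-butane: x = 0.222, y = 0.456
  n-pentane: x = 0.192, y = 0.128
  methanol: x = 0.240, y = 0.063
  n-hexane: x = 0.210, y = 0.054

V/F = 0.264, x_1-butene = 0.136, y_1-butene = 0.300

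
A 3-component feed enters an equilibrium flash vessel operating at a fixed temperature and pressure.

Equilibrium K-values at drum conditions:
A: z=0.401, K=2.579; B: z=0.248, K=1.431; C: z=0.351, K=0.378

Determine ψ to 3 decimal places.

ψ = 0.694

Iterate (Newton) starting at ψ = 0.5:
  ψ = 0.500: g = 0.1249, g' = -0.629 → ψ = 0.698
  ψ = 0.698: g = -0.0027, g' = -0.678 → ψ = 0.694
Converged at ψ = 0.694.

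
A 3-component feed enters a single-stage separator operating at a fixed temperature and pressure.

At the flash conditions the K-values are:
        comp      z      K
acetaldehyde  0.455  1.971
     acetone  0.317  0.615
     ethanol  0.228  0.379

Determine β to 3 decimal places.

β = 0.367

Let β = V/F and solve Σ zᵢ(Kᵢ−1)/(1+β(Kᵢ−1)) = 0.
g(0) = ΣzᵢKᵢ − 1 = 0.178 and g(1) = 1 − Σzᵢ/Kᵢ = -0.348, so a root lies in (0, 1).
Newton–Raphson from β = 0.5:
  β = 0.500: g = -0.0591, g' = -0.451 → β = 0.369
  β = 0.369: g = -0.0007, g' = -0.444 → β = 0.367
Converged at β = 0.367.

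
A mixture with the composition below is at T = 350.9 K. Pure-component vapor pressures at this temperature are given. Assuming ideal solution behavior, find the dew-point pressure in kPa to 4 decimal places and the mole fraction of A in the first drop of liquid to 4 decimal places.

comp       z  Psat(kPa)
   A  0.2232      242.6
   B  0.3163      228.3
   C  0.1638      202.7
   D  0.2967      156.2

At the dew point ψ → 1, so Σzᵢ/Kᵢ = 1 with Kᵢ = Pᵢˢᵃᵗ/P ⇒ 1/P = Σzᵢ/Pᵢˢᵃᵗ.
1/P = 0.2232/242.6 + 0.3163/228.3 + 0.1638/202.7 + 0.2967/156.2 = 0.0050131 ⇒ P = 199.4786 kPa
xᵢ = zᵢP/Pᵢˢᵃᵗ ⇒ x_A = 0.2232·199.4786/242.6 = 0.1835

Pdew = 199.4786 kPa, x_A = 0.1835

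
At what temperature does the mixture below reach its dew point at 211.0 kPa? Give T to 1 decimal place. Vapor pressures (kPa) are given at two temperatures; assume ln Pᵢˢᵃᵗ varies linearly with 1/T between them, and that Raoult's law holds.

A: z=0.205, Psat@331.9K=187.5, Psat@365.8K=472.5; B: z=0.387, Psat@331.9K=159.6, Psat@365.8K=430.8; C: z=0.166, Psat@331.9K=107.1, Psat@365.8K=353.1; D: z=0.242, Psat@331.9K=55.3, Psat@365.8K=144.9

T = 354.5 K

Dew-point temperature: Σzᵢ·P/Pᵢˢᵃᵗ(T) = 1. Interpolate ln Pᵢˢᵃᵗ = aᵢ + bᵢ/T.
  T = 331.9 K: ΣzᵢP/Pᵢˢᵃᵗ = 1.9927
  T = 365.8 K: ΣzᵢP/Pᵢˢᵃᵗ = 0.7327
  T = 348.9 K: ΣzᵢP/Pᵢˢᵃᵗ = 1.1766
  T = 357.4 K: ΣzᵢP/Pᵢˢᵃᵗ = 0.9218
  T = 353.1 K: ΣzᵢP/Pᵢˢᵃᵗ = 1.0413
  T = 355.2 K: ΣzᵢP/Pᵢˢᵃᵗ = 0.9808
Interpolating between 353.1 K and 355.2 K gives T ≈ 354.5 K.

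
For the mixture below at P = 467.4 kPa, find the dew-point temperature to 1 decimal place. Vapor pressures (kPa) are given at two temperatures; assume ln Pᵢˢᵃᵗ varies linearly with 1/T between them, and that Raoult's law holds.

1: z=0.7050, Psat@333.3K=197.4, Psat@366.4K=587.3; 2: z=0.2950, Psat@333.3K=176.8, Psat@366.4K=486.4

T = 360.7 K

Dew-point temperature: Σzᵢ·P/Pᵢˢᵃᵗ(T) = 1. Interpolate ln Pᵢˢᵃᵗ = aᵢ + bᵢ/T.
  T = 333.3 K: ΣzᵢP/Pᵢˢᵃᵗ = 2.4492
  T = 366.4 K: ΣzᵢP/Pᵢˢᵃᵗ = 0.8445
  T = 349.9 K: ΣzᵢP/Pᵢˢᵃᵗ = 1.4000
  T = 358.1 K: ΣzᵢP/Pᵢˢᵃᵗ = 1.0827
  T = 362.2 K: ΣzᵢP/Pᵢˢᵃᵗ = 0.9563
  T = 360.1 K: ΣzᵢP/Pᵢˢᵃᵗ = 1.0187
Interpolating between 360.1 K and 362.2 K gives T ≈ 360.7 K.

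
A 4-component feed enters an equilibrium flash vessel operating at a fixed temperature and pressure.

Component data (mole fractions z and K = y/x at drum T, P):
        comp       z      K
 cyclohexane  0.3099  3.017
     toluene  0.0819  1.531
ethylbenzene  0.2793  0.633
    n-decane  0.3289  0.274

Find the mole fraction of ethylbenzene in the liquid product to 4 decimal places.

Rachford–Rice: g(β) = Σ zᵢ(Kᵢ−1)/(1+β(Kᵢ−1)) = 0.
g(0) = ΣzᵢKᵢ − 1 = 0.3273 and g(1) = 1 − Σzᵢ/Kᵢ = -0.7978, so a root lies in (0, 1).
Iterate (Newton) starting at β = 0.5:
  β = 0.5000: g = -0.15482, g' = -0.8106 → β = 0.3090
  β = 0.3090: g = -0.00103, g' = -0.8315 → β = 0.3078
Converged at β = 0.3078.
Compositions from xᵢ = zᵢ/(1+β(Kᵢ−1)), yᵢ = Kᵢxᵢ:
  cyclohexane: x = 0.1912, y = 0.5769
  toluene: x = 0.0704, y = 0.1078
  ethylbenzene: x = 0.3149, y = 0.1993
  n-decane: x = 0.4235, y = 0.1160

x_ethylbenzene = 0.3149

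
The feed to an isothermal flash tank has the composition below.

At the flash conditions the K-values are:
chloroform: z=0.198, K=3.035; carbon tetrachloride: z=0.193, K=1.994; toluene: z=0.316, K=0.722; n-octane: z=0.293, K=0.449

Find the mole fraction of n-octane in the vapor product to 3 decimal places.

Rachford–Rice: g(β) = Σ zᵢ(Kᵢ−1)/(1+β(Kᵢ−1)) = 0.
Feasibility: ΣzᵢKᵢ = 1.345, Σzᵢ/Kᵢ = 1.252 — both > 1, two phases present.
Newton iteration, β⁰ = 0.45:
  β = 0.450: g = 0.0278, g' = -0.504 → β = 0.505
  β = 0.505: g = 0.0005, g' = -0.488 → β = 0.506
Converged at β = 0.506.
Compositions from xᵢ = zᵢ/(1+β(Kᵢ−1)), yᵢ = Kᵢxᵢ:
  chloroform: x = 0.098, y = 0.296
  carbon tetrachloride: x = 0.128, y = 0.256
  toluene: x = 0.368, y = 0.266
  n-octane: x = 0.406, y = 0.182

y_n-octane = 0.182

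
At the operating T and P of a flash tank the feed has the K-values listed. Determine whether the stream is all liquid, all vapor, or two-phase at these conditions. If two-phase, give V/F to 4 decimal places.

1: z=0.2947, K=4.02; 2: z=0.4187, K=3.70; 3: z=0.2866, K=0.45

ΣzᵢKᵢ = 2.8629; Σzᵢ/Kᵢ = 0.8234.
Since Σzᵢ/Kᵢ < 1 the mixture is above its dew point — single vapor phase.

all vapor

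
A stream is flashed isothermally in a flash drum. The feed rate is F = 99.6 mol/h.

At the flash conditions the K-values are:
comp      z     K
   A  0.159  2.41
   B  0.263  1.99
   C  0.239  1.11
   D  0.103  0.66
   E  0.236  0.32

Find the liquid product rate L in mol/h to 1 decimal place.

L = 40.9 mol/h

Newton–Raphson from ψ = 0.5:
  ψ = 0.500: g = 0.0452, g' = -0.494 → ψ = 0.591
  ψ = 0.591: g = -0.0011, g' = -0.523 → ψ = 0.589
Converged at ψ = 0.589.
Then V = ψ·F = 0.5893·99.6 = 58.7 mol/h and L = F − V = 40.9 mol/h.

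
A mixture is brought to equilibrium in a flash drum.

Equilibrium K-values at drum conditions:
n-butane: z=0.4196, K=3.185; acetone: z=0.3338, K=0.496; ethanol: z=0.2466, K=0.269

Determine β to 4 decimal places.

Material balance + equilibrium reduce to Σ zᵢ(Kᵢ−1)/(1+β(Kᵢ−1)) = 0.
Check two-phase: ΣzᵢKᵢ = 1.5683 > 1 and Σzᵢ/Kᵢ = 1.7215 > 1, so g(0) = 0.5683 > 0 and g(1) = -0.7215 < 0.
Newton–Raphson from β = 0.54:
  β = 0.5400: g = -0.10839, g' = -0.9413 → β = 0.4249
  β = 0.4249: g = -0.00008, g' = -0.9533 → β = 0.4248
Converged at β = 0.4248.

β = 0.4248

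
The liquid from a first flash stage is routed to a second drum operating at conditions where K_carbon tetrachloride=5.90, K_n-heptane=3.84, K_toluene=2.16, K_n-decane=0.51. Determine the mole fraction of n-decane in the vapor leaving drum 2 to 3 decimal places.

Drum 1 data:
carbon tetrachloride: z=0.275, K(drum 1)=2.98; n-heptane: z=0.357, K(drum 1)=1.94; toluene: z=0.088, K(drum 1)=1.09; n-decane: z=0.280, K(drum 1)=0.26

y_n-decane (drum 2) = 0.432

Drum 1:
Iterate (Newton) starting at ψ₁ = 0.59:
  ψ₁ = 0.590: g = 0.1067, g' = -0.844 → ψ₁ = 0.717
  ψ₁ = 0.717: g = -0.0080, g' = -0.992 → ψ₁ = 0.708
Converged at ψ₁ = 0.708.
Drum-1 compositions:
  carbon tetrachloride: x = 0.114, y = 0.341
  n-heptane: x = 0.214, y = 0.416
  toluene: x = 0.083, y = 0.090
  n-decane: x = 0.589, y = 0.153
Drum-2 feed = drum-1 liquid: z₂ = (0.1145, 0.2143, 0.0827, 0.5885).
Drum 2:
Rachford–Rice: g(ψ₂) = Σ zᵢ(Kᵢ−1)/(1+ψ₂(Kᵢ−1)) = 0.
Check two-phase: ΣzᵢKᵢ = 1.977 > 1 and Σzᵢ/Kᵢ = 1.267 > 1, so g(0) = 0.977 > 0 and g(1) = -0.267 < 0.
Iterate (Newton) starting at ψ₂ = 0.7:
  ψ₂ = 0.700: g = -0.0557, g' = -0.695 → ψ₂ = 0.620
  ψ₂ = 0.620: g = 0.0010, g' = -0.725 → ψ₂ = 0.621
Converged at ψ₂ = 0.621.
  carbon tetrachloride: x = 0.028, y = 0.167
  n-heptane: x = 0.078, y = 0.298
  toluene: x = 0.048, y = 0.104
  n-decane: x = 0.846, y = 0.432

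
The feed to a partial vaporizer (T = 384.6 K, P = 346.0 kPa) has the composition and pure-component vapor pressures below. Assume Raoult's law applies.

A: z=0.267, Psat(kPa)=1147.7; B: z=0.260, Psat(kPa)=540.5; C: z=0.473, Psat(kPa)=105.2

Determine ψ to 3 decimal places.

ψ = 0.382

Raoult's law: Kᵢ = Pᵢˢᵃᵗ/P = Pᵢˢᵃᵗ/346.0.
  K_A = 1147.7/346.0 = 3.31705, K_B = 540.5/346.0 = 1.56214, K_C = 105.2/346.0 = 0.30405
Material balance + equilibrium reduce to Σ zᵢ(Kᵢ−1)/(1+ψ(Kᵢ−1)) = 0.
g(0) = ΣzᵢKᵢ − 1 = 0.436 and g(1) = 1 − Σzᵢ/Kᵢ = -0.803, so a root lies in (0, 1).
Iterate (Newton) starting at ψ = 0.6:
  ψ = 0.600: g = -0.1971, g' = -0.972 → ψ = 0.397
  ψ = 0.397: g = -0.0134, g' = -0.881 → ψ = 0.382
Converged at ψ = 0.382.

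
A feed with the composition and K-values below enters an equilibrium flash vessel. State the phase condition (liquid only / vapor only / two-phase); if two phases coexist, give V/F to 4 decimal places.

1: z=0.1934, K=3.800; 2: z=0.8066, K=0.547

two-phase, V/F = 0.1389

ΣzᵢKᵢ = 1.1761; Σzᵢ/Kᵢ = 1.5255.
Both exceed 1, so a two-phase solution exists.
Binary case is linear: z₁(K₁−1)(1+ψ(K₂−1)) + z₂(K₂−1)(1+ψ(K₁−1)) = 0
⇒ ψ = [z₁(K₁−1)+z₂(K₂−1)] / [−(K₁−1)(K₂−1)] = 0.17613/1.26840 = 0.1389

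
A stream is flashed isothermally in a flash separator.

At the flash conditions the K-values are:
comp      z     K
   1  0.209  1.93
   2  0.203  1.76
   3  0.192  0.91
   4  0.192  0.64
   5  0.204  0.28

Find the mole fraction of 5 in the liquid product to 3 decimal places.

Material balance + equilibrium reduce to Σ zᵢ(Kᵢ−1)/(1+β(Kᵢ−1)) = 0.
Check two-phase: ΣzᵢKᵢ = 1.115 > 1 and Σzᵢ/Kᵢ = 1.463 > 1, so g(0) = 0.115 > 0 and g(1) = -0.463 < 0.
Newton iteration, β⁰ = 0.64:
  β = 0.640: g = -0.1549, g' = -0.532 → β = 0.349
  β = 0.349: g = -0.0242, g' = -0.399 → β = 0.288
  β = 0.288: g = -0.0002, g' = -0.392 → β = 0.287
Converged at β = 0.287.
Compositions from xᵢ = zᵢ/(1+β(Kᵢ−1)), yᵢ = Kᵢxᵢ:
  1: x = 0.165, y = 0.318
  2: x = 0.167, y = 0.293
  3: x = 0.197, y = 0.179
  4: x = 0.214, y = 0.137
  5: x = 0.257, y = 0.072

x_5 = 0.257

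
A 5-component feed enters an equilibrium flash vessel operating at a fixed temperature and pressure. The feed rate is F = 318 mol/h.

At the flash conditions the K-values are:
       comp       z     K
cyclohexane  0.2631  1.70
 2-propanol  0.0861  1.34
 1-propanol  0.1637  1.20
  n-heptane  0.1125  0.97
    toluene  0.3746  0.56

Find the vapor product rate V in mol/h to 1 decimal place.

Material balance + equilibrium reduce to Σ zᵢ(Kᵢ−1)/(1+β(Kᵢ−1)) = 0.
g(0) = ΣzᵢKᵢ − 1 = 0.0780 and g(1) = 1 − Σzᵢ/Kᵢ = -0.1403, so a root lies in (0, 1).
Newton–Raphson from β = 0.35:
  β = 0.3500: g = 0.00645, g' = -0.1983 → β = 0.3825
Converged at β = 0.3825.
Then V = β·F = 0.3825·318 = 121.6 mol/h and L = F − V = 196.4 mol/h.

V = 121.6 mol/h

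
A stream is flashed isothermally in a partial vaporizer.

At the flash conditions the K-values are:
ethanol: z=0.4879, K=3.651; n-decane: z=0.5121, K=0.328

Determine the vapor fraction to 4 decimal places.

Rachford–Rice: g(ψ) = Σ zᵢ(Kᵢ−1)/(1+ψ(Kᵢ−1)) = 0.
Check two-phase: ΣzᵢKᵢ = 1.9493 > 1 and Σzᵢ/Kᵢ = 1.6949 > 1, so g(0) = 0.9493 > 0 and g(1) = -0.6949 < 0.
Newton iteration, ψ⁰ = 0.33:
  ψ = 0.3300: g = 0.24770, g' = -1.3573 → ψ = 0.5125
  ψ = 0.5125: g = 0.02348, g' = -1.1544 → ψ = 0.5328
  ψ = 0.5328: g = 0.00005, g' = -1.1503 → ψ = 0.5329
Converged at ψ = 0.5329.

ψ = 0.5329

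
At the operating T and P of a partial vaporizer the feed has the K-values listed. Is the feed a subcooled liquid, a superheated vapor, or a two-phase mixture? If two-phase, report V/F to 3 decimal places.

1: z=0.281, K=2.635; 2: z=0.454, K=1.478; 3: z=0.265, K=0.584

superheated vapor

ΣzᵢKᵢ = 1.566; Σzᵢ/Kᵢ = 0.868.
Since Σzᵢ/Kᵢ < 1 the mixture is above its dew point — single vapor phase.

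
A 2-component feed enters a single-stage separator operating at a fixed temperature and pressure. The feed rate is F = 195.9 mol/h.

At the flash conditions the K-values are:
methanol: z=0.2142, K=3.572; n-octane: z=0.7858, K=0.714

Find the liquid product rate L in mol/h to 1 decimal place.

L = 109.0 mol/h

Material balance + equilibrium reduce to Σ zᵢ(Kᵢ−1)/(1+β(Kᵢ−1)) = 0.
g(0) = ΣzᵢKᵢ − 1 = 0.3262 and g(1) = 1 − Σzᵢ/Kᵢ = -0.1605, so a root lies in (0, 1).
Newton iteration, β⁰ = 0.5:
  β = 0.5000: g = -0.02124, g' = -0.3587 → β = 0.4408
  β = 0.4408: g = 0.00105, g' = -0.3954 → β = 0.4434
Converged at β = 0.4434.
Then V = β·F = 0.4434·195.9 = 86.9 mol/h and L = F − V = 109.0 mol/h.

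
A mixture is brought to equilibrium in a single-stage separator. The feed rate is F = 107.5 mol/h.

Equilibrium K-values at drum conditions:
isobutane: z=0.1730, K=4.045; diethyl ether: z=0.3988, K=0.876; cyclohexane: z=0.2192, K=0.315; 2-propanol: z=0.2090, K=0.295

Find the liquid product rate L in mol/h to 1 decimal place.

Newton iteration, ψ⁰ = 0.5:
  ψ = 0.5000: g = -0.29981, g' = -0.7447 → ψ = 0.0974
  ψ = 0.0974: g = 0.03710, g' = -1.1982 → ψ = 0.1284
  ψ = 0.1284: g = 0.00183, g' = -1.0846 → ψ = 0.1301
Converged at ψ = 0.1301.
Then V = ψ·F = 0.1301·107.5 = 14.0 mol/h and L = F − V = 93.5 mol/h.

L = 93.5 mol/h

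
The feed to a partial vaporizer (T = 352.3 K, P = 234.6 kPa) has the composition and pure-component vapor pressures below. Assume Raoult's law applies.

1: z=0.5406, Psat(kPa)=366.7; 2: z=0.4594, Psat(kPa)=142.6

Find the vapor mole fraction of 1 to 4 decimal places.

Raoult's law: Kᵢ = Pᵢˢᵃᵗ/P = Pᵢˢᵃᵗ/234.6.
  K_1 = 366.7/234.6 = 1.563086, K_2 = 142.6/234.6 = 0.607843
Iterate (Newton) starting at ψ = 0.5:
  ψ = 0.5000: g = 0.01343, g' = -0.2137 → ψ = 0.5629
  ψ = 0.5629: g = -0.00004, g' = -0.2152 → ψ = 0.5627
Converged at ψ = 0.5627.
Compositions from xᵢ = zᵢ/(1+ψ(Kᵢ−1)), yᵢ = Kᵢxᵢ:
  1: x = 0.4105, y = 0.6417
  2: x = 0.5895, y = 0.3583

y_1 = 0.6417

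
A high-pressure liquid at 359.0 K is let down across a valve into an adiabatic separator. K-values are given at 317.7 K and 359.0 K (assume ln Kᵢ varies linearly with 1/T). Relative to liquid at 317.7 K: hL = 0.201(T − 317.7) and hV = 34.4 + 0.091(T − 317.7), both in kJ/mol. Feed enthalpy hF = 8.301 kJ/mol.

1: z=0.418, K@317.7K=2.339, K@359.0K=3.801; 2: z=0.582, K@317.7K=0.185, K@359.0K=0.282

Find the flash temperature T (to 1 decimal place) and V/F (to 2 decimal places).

Adiabatic flash: solve Rachford–Rice at each trial T, then check hF = ψ·hV(T) + (1−ψ)·hL(T).
  T = 317.7 K: K = (2.339, 0.185), RR gives ψ = 0.078, H_out = 2.691 kJ/mol
  T = 359.0 K: K = (3.801, 0.282), RR gives ψ = 0.374, H_out = 19.479 kJ/mol
  T = 338.4 K: K = (3.028, 0.231), RR gives ψ = 0.257, H_out = 12.414 kJ/mol
  T = 328.0 K: K = (2.670, 0.208), RR gives ψ = 0.179, H_out = 8.028 kJ/mol
  T = 333.2 K: K = (2.846, 0.219), RR gives ψ = 0.220, H_out = 10.317 kJ/mol
  T = 330.6 K: K = (2.758, 0.213), RR gives ψ = 0.200, H_out = 9.200 kJ/mol
  T = 329.3 K: K = (2.714, 0.210), RR gives ψ = 0.190, H_out = 8.621 kJ/mol
Linear interpolation between T = 328.0 (H_out = 8.028) and T = 329.3 (H_out = 8.621) on hF = 8.301 gives T ≈ 328.6 K, at which ψ = 0.18.

T = 328.6 K, V/F = 0.18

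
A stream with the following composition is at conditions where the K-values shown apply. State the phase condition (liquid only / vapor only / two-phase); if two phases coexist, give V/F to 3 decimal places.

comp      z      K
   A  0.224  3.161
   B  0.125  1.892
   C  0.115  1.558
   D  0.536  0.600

ΣzᵢKᵢ = 1.445; Σzᵢ/Kᵢ = 1.104.
Both exceed 1, so a two-phase solution exists.
Rachford–Rice: g(ψ) = Σ zᵢ(Kᵢ−1)/(1+ψ(Kᵢ−1)) = 0.
Iterate (Newton) starting at ψ = 0.5:
  ψ = 0.500: g = 0.0919, g' = -0.445 → ψ = 0.707
  ψ = 0.707: g = 0.0071, g' = -0.386 → ψ = 0.725
Converged at ψ = 0.725.

two-phase, V/F = 0.725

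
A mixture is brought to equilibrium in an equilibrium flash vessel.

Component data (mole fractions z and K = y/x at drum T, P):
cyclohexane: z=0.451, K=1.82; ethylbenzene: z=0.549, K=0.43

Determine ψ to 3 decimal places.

ψ = 0.122

Binary case is linear: z₁(K₁−1)(1+ψ(K₂−1)) + z₂(K₂−1)(1+ψ(K₁−1)) = 0
⇒ ψ = [z₁(K₁−1)+z₂(K₂−1)] / [−(K₁−1)(K₂−1)] = 0.0569/0.4674 = 0.122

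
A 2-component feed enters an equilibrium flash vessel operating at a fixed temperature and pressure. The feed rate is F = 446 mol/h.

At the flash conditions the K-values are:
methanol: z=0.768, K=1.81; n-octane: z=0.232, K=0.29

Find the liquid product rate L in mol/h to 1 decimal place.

L = 91.3 mol/h

Rachford–Rice: g(ψ) = Σ zᵢ(Kᵢ−1)/(1+ψ(Kᵢ−1)) = 0.
g(0) = ΣzᵢKᵢ − 1 = 0.457 and g(1) = 1 − Σzᵢ/Kᵢ = -0.224, so a root lies in (0, 1).
Newton iteration, ψ⁰ = 0.5:
  ψ = 0.500: g = 0.1874, g' = -0.536 → ψ = 0.849
  ψ = 0.849: g = -0.0464, g' = -0.919 → ψ = 0.799
  ψ = 0.799: g = -0.0029, g' = -0.810 → ψ = 0.795
Converged at ψ = 0.795.
Then V = ψ·F = 0.7953·446 = 354.7 mol/h and L = F − V = 91.3 mol/h.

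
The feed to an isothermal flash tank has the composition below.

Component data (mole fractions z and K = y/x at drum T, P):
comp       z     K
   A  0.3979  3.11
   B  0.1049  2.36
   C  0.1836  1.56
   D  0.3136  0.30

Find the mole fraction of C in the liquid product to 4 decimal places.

Material balance + equilibrium reduce to Σ zᵢ(Kᵢ−1)/(1+ψ(Kᵢ−1)) = 0.
g(0) = ΣzᵢKᵢ − 1 = 0.8655 and g(1) = 1 − Σzᵢ/Kᵢ = -0.3354, so a root lies in (0, 1).
Newton iteration, ψ⁰ = 0.42:
  ψ = 0.4200: g = 0.30821, g' = -0.9225 → ψ = 0.7541
  ψ = 0.7541: g = 0.00179, g' = -1.0289 → ψ = 0.7558
Converged at ψ = 0.7558.
Compositions from xᵢ = zᵢ/(1+ψ(Kᵢ−1)), yᵢ = Kᵢxᵢ:
  A: x = 0.1533, y = 0.4769
  B: x = 0.0517, y = 0.1221
  C: x = 0.1290, y = 0.2012
  D: x = 0.6659, y = 0.1998

x_C = 0.1290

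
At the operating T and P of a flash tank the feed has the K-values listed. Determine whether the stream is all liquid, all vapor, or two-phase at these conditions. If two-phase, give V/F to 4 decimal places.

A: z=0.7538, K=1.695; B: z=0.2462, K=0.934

all vapor

ΣzᵢKᵢ = 1.5076; Σzᵢ/Kᵢ = 0.7083.
Since Σzᵢ/Kᵢ < 1 the mixture is above its dew point — single vapor phase.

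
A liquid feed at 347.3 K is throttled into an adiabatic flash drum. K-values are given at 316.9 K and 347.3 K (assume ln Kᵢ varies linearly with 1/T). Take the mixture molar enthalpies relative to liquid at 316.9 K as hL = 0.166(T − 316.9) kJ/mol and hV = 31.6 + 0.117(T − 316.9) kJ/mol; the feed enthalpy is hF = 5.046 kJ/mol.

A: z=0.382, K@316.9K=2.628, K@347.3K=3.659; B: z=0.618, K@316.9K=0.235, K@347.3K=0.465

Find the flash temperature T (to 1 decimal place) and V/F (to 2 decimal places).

T = 319.4 K, V/F = 0.15

Adiabatic flash: solve Rachford–Rice at each trial T, then check hF = ψ·hV(T) + (1−ψ)·hL(T).
  T = 316.9 K: K = (2.628, 0.235), RR gives ψ = 0.120, H_out = 3.784 kJ/mol
  T = 347.3 K: K = (3.659, 0.465), RR gives ψ = 0.482, H_out = 19.548 kJ/mol
  T = 332.1 K: K = (3.125, 0.336), RR gives ψ = 0.284, H_out = 11.293 kJ/mol
  T = 324.5 K: K = (2.871, 0.282), RR gives ψ = 0.202, H_out = 7.565 kJ/mol
  T = 320.7 K: K = (2.748, 0.258), RR gives ψ = 0.161, H_out = 5.694 kJ/mol
  T = 318.8 K: K = (2.688, 0.246), RR gives ψ = 0.141, H_out = 4.746 kJ/mol
Linear interpolation between T = 318.8 (H_out = 4.746) and T = 320.7 (H_out = 5.694) on hF = 5.046 gives T ≈ 319.4 K, at which ψ = 0.15.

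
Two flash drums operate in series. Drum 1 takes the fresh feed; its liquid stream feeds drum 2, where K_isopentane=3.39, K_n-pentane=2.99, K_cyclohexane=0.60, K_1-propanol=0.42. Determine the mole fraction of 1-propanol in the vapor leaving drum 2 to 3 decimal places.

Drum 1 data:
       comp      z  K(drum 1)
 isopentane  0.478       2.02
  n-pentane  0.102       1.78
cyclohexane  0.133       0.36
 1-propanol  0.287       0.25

y_1-propanol (drum 2) = 0.247

Drum 1:
Newton–Raphson from ψ₁ = 0.5:
  ψ₁ = 0.500: g = -0.0895, g' = -0.781 → ψ₁ = 0.386
  ψ₁ = 0.386: g = -0.0047, g' = -0.708 → ψ₁ = 0.379
Converged at ψ₁ = 0.379.
Drum-1 compositions:
  isopentane: x = 0.345, y = 0.696
  n-pentane: x = 0.079, y = 0.140
  cyclohexane: x = 0.176, y = 0.063
  1-propanol: x = 0.401, y = 0.100
Drum-2 feed = drum-1 liquid: z₂ = (0.3448, 0.0787, 0.1756, 0.4009).
Drum 2:
Material balance + equilibrium reduce to Σ zᵢ(Kᵢ−1)/(1+ψ₂(Kᵢ−1)) = 0.
g(0) = ΣzᵢKᵢ − 1 = 0.678 and g(1) = 1 − Σzᵢ/Kᵢ = -0.375, so a root lies in (0, 1).
Newton iteration, ψ₂⁰ = 0.5:
  ψ₂ = 0.500: g = 0.0386, g' = -0.799 → ψ₂ = 0.548
  ψ₂ = 0.548: g = 0.0006, g' = -0.776 → ψ₂ = 0.549
Converged at ψ₂ = 0.549.
  isopentane: x = 0.149, y = 0.505
  n-pentane: x = 0.038, y = 0.112
  cyclohexane: x = 0.225, y = 0.135
  1-propanol: x = 0.588, y = 0.247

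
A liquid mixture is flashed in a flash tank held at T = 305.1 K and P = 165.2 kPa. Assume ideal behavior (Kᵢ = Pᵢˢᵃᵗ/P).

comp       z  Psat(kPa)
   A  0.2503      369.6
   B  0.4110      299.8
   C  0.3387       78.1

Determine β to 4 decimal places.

Raoult's law: Kᵢ = Pᵢˢᵃᵗ/P = Pᵢˢᵃᵗ/165.2.
  K_A = 369.6/165.2 = 2.237288, K_B = 299.8/165.2 = 1.814770, K_C = 78.1/165.2 = 0.472760
Newton–Raphson from β = 0.5:
  β = 0.5000: g = 0.18676, g' = -0.4576 → β = 0.9081
  β = 0.9081: g = -0.00432, g' = -0.5217 → β = 0.8998
Converged at β = 0.8998.

β = 0.8998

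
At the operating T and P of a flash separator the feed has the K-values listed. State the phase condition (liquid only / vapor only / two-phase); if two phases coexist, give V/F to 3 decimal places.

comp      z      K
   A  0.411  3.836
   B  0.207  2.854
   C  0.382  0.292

two-phase, V/F = 0.717

ΣzᵢKᵢ = 2.279; Σzᵢ/Kᵢ = 1.488.
Both exceed 1, so a two-phase solution exists.
Material balance + equilibrium reduce to Σ zᵢ(Kᵢ−1)/(1+ψ(Kᵢ−1)) = 0.
Newton iteration, ψ⁰ = 0.57:
  ψ = 0.570: g = 0.1786, g' = -1.189 → ψ = 0.720
  ψ = 0.720: g = -0.0044, g' = -1.285 → ψ = 0.717
Converged at ψ = 0.717.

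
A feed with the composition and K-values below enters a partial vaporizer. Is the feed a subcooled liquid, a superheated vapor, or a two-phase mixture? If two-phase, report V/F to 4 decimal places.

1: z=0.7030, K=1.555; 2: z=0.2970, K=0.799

superheated vapor

ΣzᵢKᵢ = 1.3305; Σzᵢ/Kᵢ = 0.8238.
Since Σzᵢ/Kᵢ < 1 the mixture is above its dew point — single vapor phase.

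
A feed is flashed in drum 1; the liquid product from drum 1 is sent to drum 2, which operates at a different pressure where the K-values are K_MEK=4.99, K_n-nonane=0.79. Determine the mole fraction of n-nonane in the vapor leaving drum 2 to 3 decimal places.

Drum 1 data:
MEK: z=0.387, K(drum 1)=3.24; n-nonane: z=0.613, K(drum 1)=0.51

y_n-nonane (drum 2) = 0.750

Drum 1:
Rachford–Rice: g(ψ₁) = Σ zᵢ(Kᵢ−1)/(1+ψ₁(Kᵢ−1)) = 0.
Check two-phase: ΣzᵢKᵢ = 1.567 > 1 and Σzᵢ/Kᵢ = 1.321 > 1, so g(0) = 0.567 > 0 and g(1) = -0.321 < 0.
Newton–Raphson from ψ₁ = 0.5:
  ψ₁ = 0.500: g = 0.0111, g' = -0.690 → ψ₁ = 0.516
Converged at ψ₁ = 0.516.
Drum-1 compositions:
  MEK: x = 0.179, y = 0.582
  n-nonane: x = 0.821, y = 0.418
Drum-2 feed = drum-1 liquid: z₂ = (0.1795, 0.8205).
Drum 2:
Newton–Raphson from ψ₂ = 0.5:
  ψ₂ = 0.500: g = 0.0466, g' = -0.364 → ψ₂ = 0.628
  ψ₂ = 0.628: g = 0.0058, g' = -0.280 → ψ₂ = 0.649
Converged at ψ₂ = 0.649.
  MEK: x = 0.050, y = 0.249
  n-nonane: x = 0.950, y = 0.750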